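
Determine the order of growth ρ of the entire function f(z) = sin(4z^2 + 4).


Write sin(w) = (e^{iw} ± e^{−iw})/(2 or 2i), so |sin(w)| ≤ e^{|w|}. With w = 4z^2 + 4, |w| ≤ 4r^2 + 4 on |z|=r, giving M(r) ≤ e^{4r^2 + 4} and ρ ≤ 2. For the lower bound, choose z on |z|=r with 4z^2 purely imaginary of modulus 4r^2; then |sin(4z^2 + 4)| grows like e^{4r^2}/2, so ρ ≥ 2. Hence ρ = 2.
Therefore ρ = 2.

Order ρ = 2.


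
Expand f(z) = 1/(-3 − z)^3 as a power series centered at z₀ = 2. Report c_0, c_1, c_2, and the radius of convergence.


Let w = z − z₀, so z = z₀ + w.
Then -3 − z = -3 − (z₀ + w) = (-3 − z₀) − w = -5 − w.
f(z) = 1/(-5 − w)^3 = (1/(-5)^3) · (1 − w/(-5))^{−3}.
By the binomial series (1−u)^{−3} = Σ_{n≥0} C(n+2, 2) u^n for |u|<1, with u = w/(-5):
  c_n = C(n+2, 2) / (-5)^(n+3).
  c_0 = 1/(-5)^3 = -1/125.
  c_1 = 3/(-5)^4 = 3/625.
  c_2 = 6/(-5)^5 = -6/3125.
The series is valid for |w/d| < 1, i.e. |z − z₀| < |d|.
Radius of convergence: R = |-3 − z₀| = |-5| = 5 (distance from z₀ to the singularity z = -3).

c_0 = -1/125, c_1 = 3/625, c_2 = -6/3125; R = 5.


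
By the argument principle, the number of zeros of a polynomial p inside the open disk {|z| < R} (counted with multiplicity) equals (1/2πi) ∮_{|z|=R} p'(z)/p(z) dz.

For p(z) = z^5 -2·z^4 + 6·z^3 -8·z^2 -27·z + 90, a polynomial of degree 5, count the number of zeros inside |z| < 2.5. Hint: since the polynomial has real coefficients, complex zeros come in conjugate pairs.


The zeros of p are: (2 + 1i), (2 - 1i), (0 + 3i), (0 - 3i), -2.
Their magnitudes are: 2.236, 2.236, 3, 3, 2.
Zeros with |z| < R = 2.5: (2 + 1i), (2 - 1i), -2.
Count = 3.
By the argument principle, (1/2πi) ∮_{|z|=R} p'(z)/p(z) dz equals exactly this count.

Number of zeros inside |z| < 2.5: 3.


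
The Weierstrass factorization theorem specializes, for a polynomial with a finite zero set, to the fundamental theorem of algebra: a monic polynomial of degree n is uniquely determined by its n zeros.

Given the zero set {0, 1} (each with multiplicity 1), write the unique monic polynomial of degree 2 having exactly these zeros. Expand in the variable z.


The polynomial is p(z) = ∏_{α ∈ S} (z − α), where S = {0, 1}.
Expanding the product yields: p(z) = z^2 -z.
The resulting polynomial has degree 2 and real coefficients as required.

p(z) = z^2 -z.


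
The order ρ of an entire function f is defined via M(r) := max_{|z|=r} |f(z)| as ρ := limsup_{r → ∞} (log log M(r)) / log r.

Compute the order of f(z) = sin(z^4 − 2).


Write sin(w) = (e^{iw} ± e^{−iw})/(2 or 2i), so |sin(w)| ≤ e^{|w|}. With w = z^4 − 2, |w| ≤ 1r^4 + 2 on |z|=r, giving M(r) ≤ e^{1r^4 + 2} and ρ ≤ 4. For the lower bound, choose z on |z|=r with 1z^4 purely imaginary of modulus 1r^4; then |sin(z^4 − 2)| grows like e^{1r^4}/2, so ρ ≥ 4. Hence ρ = 4.
Therefore ρ = 4.

Order ρ = 4.


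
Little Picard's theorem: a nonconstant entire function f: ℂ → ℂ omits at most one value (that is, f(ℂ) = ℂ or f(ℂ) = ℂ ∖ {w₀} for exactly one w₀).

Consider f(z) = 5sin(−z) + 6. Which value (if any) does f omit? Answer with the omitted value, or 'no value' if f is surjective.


Little Picard bounds the complement of f(ℂ) to at most one point.
sin is entire and surjective onto ℂ: for every w ∈ ℂ, sin(ζ) = w has a solution ζ ∈ ℂ (e.g., via the complex inverse arcsin). With ζ = −z this gives z = ζ/(-1). Then 5·sin(−z) takes every value in 5·ℂ = ℂ, and adding 6 is a bijection of ℂ. So f is surjective and omits no value. (Note: only on the real line is sin bounded by [−1, 1].)

Omitted value: no value.


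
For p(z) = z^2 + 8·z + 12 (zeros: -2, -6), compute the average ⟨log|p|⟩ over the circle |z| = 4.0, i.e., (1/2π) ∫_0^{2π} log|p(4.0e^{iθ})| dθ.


Zeros: -6, -2; r = 4.0.
Inside |z| < r: -2. Outside (|z| ≥ r): -6.
p(0) = 12, so log|p(0)| = log(12) = 2.4849.
Apply Jensen: I(r) = log|p(0)| + Σ_k log(r/|z_k|), summed over zeros inside |z| < r.
  log(r/|z_k|) for z_k = -2: log(4.0/2) = 0.6931
  Outside zeros (-6) contribute nothing to the Jensen sum.
Sum over inside zeros: 0.6931.
I(r) = log|p(0)| + (inside sum) = 2.4849 + 0.6931 = 3.1781.
Note: since some zeros are outside |z| ≤ r, the simplified n·log(r) form does NOT apply — only the inside zeros contribute.

I(r) ≈ 3.1781.


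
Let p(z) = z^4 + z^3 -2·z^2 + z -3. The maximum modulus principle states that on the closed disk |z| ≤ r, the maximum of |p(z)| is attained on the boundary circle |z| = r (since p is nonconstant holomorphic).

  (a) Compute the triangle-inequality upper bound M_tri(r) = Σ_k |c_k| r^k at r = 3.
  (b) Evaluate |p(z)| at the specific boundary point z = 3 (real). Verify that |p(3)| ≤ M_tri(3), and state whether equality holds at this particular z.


Coefficients: c_0 = -3, c_1 = 1, c_2 = -2, c_3 = 1, c_4 = 1. Radius r = 3.
Part (a). Triangle bound: M_tri(r) = Σ_k |c_k| r^k
  = |-3|·3^0 + |1|·3^1 + |-2|·3^2 + |1|·3^3 + |1|·3^4
  = 3 + 3 + 18 + 27 + 81 = 132.
This bounds M(r) := max_{|z|=r} |p(z)| from above; equality holds iff all terms c_k z^k can be made to align in phase at a single z on |z|=r.
Part (b). At z = 3 (real, on the circle |z| = r):
  p(3) = (-3)·3^0 + (1)·3^1 + (-2)·3^2 + (1)·3^3 + (1)·3^4 = 90.
  |p(3)| = 90.
Check: |p(3)| = 90 ≤ 132 = M_tri(3). ✓ Equality does not hold at z = 3 (the coefficients have mixed signs, so the terms do not all align in phase there).

M_tri(3) = 132; |p(3)| = 90; equality at z=3: no.


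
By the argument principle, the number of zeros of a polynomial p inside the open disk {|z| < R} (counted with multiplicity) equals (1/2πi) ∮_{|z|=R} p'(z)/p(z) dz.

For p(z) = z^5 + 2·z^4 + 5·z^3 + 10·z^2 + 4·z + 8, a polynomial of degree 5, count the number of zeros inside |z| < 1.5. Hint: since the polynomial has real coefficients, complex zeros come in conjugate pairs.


The zeros of p are: (0 + 1i), (0 - 1i), -2, (0 + 2i), (0 - 2i).
Their magnitudes are: 1, 1, 2, 2, 2.
Zeros with |z| < R = 1.5: (0 + 1i), (0 - 1i).
Count = 2.
By the argument principle, (1/2πi) ∮_{|z|=R} p'(z)/p(z) dz equals exactly this count.

Number of zeros inside |z| < 1.5: 2.


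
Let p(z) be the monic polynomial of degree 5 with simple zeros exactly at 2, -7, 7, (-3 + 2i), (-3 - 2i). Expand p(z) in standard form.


The polynomial is p(z) = ∏_{α ∈ S} (z − α), where S = {2, -7, 7, (-3 + 2i), (-3 - 2i)}.
Expanding the product yields: p(z) = z^5 + 4·z^4 -48·z^3 -222·z^2 -49·z + 1274.
Note conjugate pairs combine to real quadratics: (z − (-3+2i))(z − (-3−2i)) = z² + 6z + 13.
The resulting polynomial has degree 5 and real coefficients as required.

p(z) = z^5 + 4·z^4 -48·z^3 -222·z^2 -49·z + 1274.


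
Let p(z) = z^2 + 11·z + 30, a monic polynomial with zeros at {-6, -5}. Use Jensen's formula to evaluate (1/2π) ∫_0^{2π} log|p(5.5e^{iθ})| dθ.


Zeros: -6, -5; r = 5.5.
Inside |z| < r: -5. Outside (|z| ≥ r): -6.
p(0) = 30, so log|p(0)| = log(30) = 3.4012.
Apply Jensen: I(r) = log|p(0)| + Σ_k log(r/|z_k|), summed over zeros inside |z| < r.
  log(r/|z_k|) for z_k = -5: log(5.5/5) = 0.0953
  Outside zeros (-6) contribute nothing to the Jensen sum.
Sum over inside zeros: 0.0953.
I(r) = log|p(0)| + (inside sum) = 3.4012 + 0.0953 = 3.4965.
Note: since some zeros are outside |z| ≤ r, the simplified n·log(r) form does NOT apply — only the inside zeros contribute.

I(r) ≈ 3.4965.


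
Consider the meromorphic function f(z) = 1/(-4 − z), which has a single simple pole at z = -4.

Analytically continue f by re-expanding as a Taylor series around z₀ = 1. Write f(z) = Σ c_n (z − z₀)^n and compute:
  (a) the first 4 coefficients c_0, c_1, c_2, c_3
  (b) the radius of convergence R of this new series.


Let w = z − z₀, so z = z₀ + w.
Then -4 − z = -4 − (z₀ + w) = (-4 − z₀) − w = -5 − w.
f(z) = 1/(-5 − w) = (1/(-5)) · 1/(1 − w/(-5)) = Σ_{n≥0} w^n / (-5)^(n+1).
So c_n = 1/(-5)^(n+1):
  c_0 = 1/(-5)^1 = -1/5.
  c_1 = 1/(-5)^2 = 1/25.
  c_2 = 1/(-5)^3 = -1/125.
  c_3 = 1/(-5)^4 = 1/625.
The series is valid for |w/d| < 1, i.e. |z − z₀| < |d|.
Radius of convergence: R = |-4 − z₀| = |-5| = 5 (distance from z₀ to the singularity z = -4).

c_0 = -1/5, c_1 = 1/25, c_2 = -1/125, c_3 = 1/625; R = 5.


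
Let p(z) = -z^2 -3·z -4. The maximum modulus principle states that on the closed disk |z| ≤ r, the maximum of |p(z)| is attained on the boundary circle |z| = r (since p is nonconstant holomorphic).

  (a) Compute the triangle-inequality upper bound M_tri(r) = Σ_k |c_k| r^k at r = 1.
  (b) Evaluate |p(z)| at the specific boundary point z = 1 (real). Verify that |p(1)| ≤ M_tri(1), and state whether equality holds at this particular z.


Coefficients: c_0 = -4, c_1 = -3, c_2 = -1. Radius r = 1.
Part (a). Triangle bound: M_tri(r) = Σ_k |c_k| r^k
  = |-4|·1^0 + |-3|·1^1 + |-1|·1^2
  = 4 + 3 + 1 = 8.
This bounds M(r) := max_{|z|=r} |p(z)| from above; equality holds iff all terms c_k z^k can be made to align in phase at a single z on |z|=r.
Part (b). At z = 1 (real, on the circle |z| = r):
  p(1) = (-4)·1^0 + (-3)·1^1 + (-1)·1^2 = -8.
  |p(1)| = 8.
Since all nonzero coefficients share the same sign, |p(1)| = 8 = M_tri(1); the triangle bound is attained at z = 1, so in fact M(r) = 8.

M_tri(1) = 8; |p(1)| = 8; equality at z=1: yes.


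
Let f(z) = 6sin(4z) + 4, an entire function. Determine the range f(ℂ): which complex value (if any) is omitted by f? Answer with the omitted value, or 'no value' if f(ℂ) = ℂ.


Little Picard bounds the complement of f(ℂ) to at most one point.
sin is entire and surjective onto ℂ: for every w ∈ ℂ, sin(ζ) = w has a solution ζ ∈ ℂ (e.g., via the complex inverse arcsin). With ζ = 4z this gives z = ζ/(4). Then 6·sin(4z) takes every value in 6·ℂ = ℂ, and adding 4 is a bijection of ℂ. So f is surjective and omits no value. (Note: only on the real line is sin bounded by [−1, 1].)

Omitted value: no value.


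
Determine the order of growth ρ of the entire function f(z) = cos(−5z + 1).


cos(w) is a linear combination of e^{iw} and e^{−iw} (or e^w, e^{−w} in the hyperbolic case), so |cos(w)| ≤ e^{|w|}. With w = −5z + 1, |w| ≤ 5|z| + 1 = 5r + 1 on |z| = r, giving M(r) ≤ e^{5r + 1}, so ρ ≤ 1. On a suitable ray (z = it for sin/cos; z = t for sinh/cosh, t real → ∞), |cos(−5z + 1)| grows like e^{5|t|}/2, so ρ ≥ 1. Hence ρ = 1.
Therefore ρ = 1.

Order ρ = 1.


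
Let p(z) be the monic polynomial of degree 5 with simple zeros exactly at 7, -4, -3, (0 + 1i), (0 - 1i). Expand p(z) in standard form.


The polynomial is p(z) = ∏_{α ∈ S} (z − α), where S = {7, -4, -3, (0 + 1i), (0 - 1i)}.
Expanding the product yields: p(z) = z^5 -36·z^3 -84·z^2 -37·z -84.
Note conjugate pairs combine to real quadratics: (z − (0+1i))(z − (0−1i)) = z² + 1.
The resulting polynomial has degree 5 and real coefficients as required.

p(z) = z^5 -36·z^3 -84·z^2 -37·z -84.


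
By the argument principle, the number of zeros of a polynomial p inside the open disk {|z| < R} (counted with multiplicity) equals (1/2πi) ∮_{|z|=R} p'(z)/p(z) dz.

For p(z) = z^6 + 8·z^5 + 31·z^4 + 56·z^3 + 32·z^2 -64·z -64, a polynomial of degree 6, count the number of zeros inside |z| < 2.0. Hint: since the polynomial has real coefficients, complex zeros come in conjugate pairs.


The zeros of p are: (-2 + 2i), (-2 - 2i), 1, -1, (-2 + 2i), (-2 - 2i).
Their magnitudes are: 2.828, 2.828, 1, 1, 2.828, 2.828.
Zeros with |z| < R = 2.0: 1, -1.
Count = 2.
By the argument principle, (1/2πi) ∮_{|z|=R} p'(z)/p(z) dz equals exactly this count.

Number of zeros inside |z| < 2.0: 2.


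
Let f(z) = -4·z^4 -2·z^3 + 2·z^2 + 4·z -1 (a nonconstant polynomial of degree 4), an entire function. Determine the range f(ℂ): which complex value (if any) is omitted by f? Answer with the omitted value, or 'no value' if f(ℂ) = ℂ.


Little Picard bounds the complement of f(ℂ) to at most one point.
For every w ∈ ℂ, the equation p(z) − w = 0 is a nonconstant polynomial in z and hence has at least one root by the fundamental theorem of algebra. So p is surjective onto ℂ, omitting no value.

Omitted value: no value.


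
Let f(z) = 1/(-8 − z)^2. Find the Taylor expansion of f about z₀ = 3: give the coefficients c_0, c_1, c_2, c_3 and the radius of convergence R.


Let w = z − z₀, so z = z₀ + w.
Then -8 − z = -8 − (z₀ + w) = (-8 − z₀) − w = -11 − w.
f(z) = 1/(-11 − w)^2 = (1/(-11)^2) · (1 − w/(-11))^{−2}.
By the binomial series (1−u)^{−2} = Σ_{n≥0} C(n+1, 1) u^n for |u|<1, with u = w/(-11):
  c_n = C(n+1, 1) / (-11)^(n+2).
  c_0 = 1/(-11)^2 = 1/121.
  c_1 = 2/(-11)^3 = -2/1331.
  c_2 = 3/(-11)^4 = 3/14641.
  c_3 = 4/(-11)^5 = -4/161051.
The series is valid for |w/d| < 1, i.e. |z − z₀| < |d|.
Radius of convergence: R = |-8 − z₀| = |-11| = 11 (distance from z₀ to the singularity z = -8).

c_0 = 1/121, c_1 = -2/1331, c_2 = 3/14641, c_3 = -4/161051; R = 11.


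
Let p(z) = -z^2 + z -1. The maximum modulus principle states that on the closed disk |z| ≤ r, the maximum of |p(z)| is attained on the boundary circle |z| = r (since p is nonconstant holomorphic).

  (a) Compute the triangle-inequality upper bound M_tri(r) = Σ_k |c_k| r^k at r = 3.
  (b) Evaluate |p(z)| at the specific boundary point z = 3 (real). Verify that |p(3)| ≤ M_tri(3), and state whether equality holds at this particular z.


Coefficients: c_0 = -1, c_1 = 1, c_2 = -1. Radius r = 3.
Part (a). Triangle bound: M_tri(r) = Σ_k |c_k| r^k
  = |-1|·3^0 + |1|·3^1 + |-1|·3^2
  = 1 + 3 + 9 = 13.
This bounds M(r) := max_{|z|=r} |p(z)| from above; equality holds iff all terms c_k z^k can be made to align in phase at a single z on |z|=r.
Part (b). At z = 3 (real, on the circle |z| = r):
  p(3) = (-1)·3^0 + (1)·3^1 + (-1)·3^2 = -7.
  |p(3)| = 7.
Check: |p(3)| = 7 ≤ 13 = M_tri(3). ✓ Equality does not hold at z = 3 (the coefficients have mixed signs, so the terms do not all align in phase there).

M_tri(3) = 13; |p(3)| = 7; equality at z=3: no.


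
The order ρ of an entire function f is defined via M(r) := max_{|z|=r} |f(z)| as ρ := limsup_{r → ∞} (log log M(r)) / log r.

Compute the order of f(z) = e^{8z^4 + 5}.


|e^{8z^4 + 5}| = e^{Re(8·z^4) + 5} ≤ e^{8|z|^4 + 5} = e^{8r^4 + 5} on |z| = r, so ρ ≤ 4. Choosing z on |z|=r so that 8·z^4 is real positive (always possible by picking arg z appropriately) gives |f(z)| = e^{8r^4 + 5}, matching the bound. The additive constant 5 does not affect log log M(r) ~ 4·log r. Hence ρ = 4.
Therefore ρ = 4.

Order ρ = 4.


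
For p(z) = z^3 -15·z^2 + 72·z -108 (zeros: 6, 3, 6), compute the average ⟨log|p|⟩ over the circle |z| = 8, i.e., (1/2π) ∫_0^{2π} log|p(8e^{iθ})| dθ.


Zeros: 3, 6, 6; r = 8.
Inside |z| < r: 3, 6, 6. Outside (|z| ≥ r): ∅.
p(0) = -108, so log|p(0)| = log(108) = 4.6821.
Apply Jensen: I(r) = log|p(0)| + Σ_k log(r/|z_k|), summed over zeros inside |z| < r.
  log(r/|z_k|) for z_k = 6: log(8/6) = 0.2877
  log(r/|z_k|) for z_k = 3: log(8/3) = 0.9808
  log(r/|z_k|) for z_k = 6: log(8/6) = 0.2877
Sum over inside zeros: 1.5562.
I(r) = log|p(0)| + (inside sum) = 4.6821 + 1.5562 = 6.2383.
Closed form (all zeros inside, monic): I(r) = n·log(r) = 3·log(8) = 6.2383. ✓

I(r) ≈ 6.2383.


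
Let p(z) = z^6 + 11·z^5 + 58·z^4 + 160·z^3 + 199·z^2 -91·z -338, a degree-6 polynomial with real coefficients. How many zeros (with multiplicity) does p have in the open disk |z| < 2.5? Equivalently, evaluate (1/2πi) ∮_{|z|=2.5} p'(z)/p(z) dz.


The zeros of p are: (-3 + 2i), (-3 - 2i), -2, 1, (-2 + 3i), (-2 - 3i).
Their magnitudes are: 3.606, 3.606, 2, 1, 3.606, 3.606.
Zeros with |z| < R = 2.5: -2, 1.
Count = 2.
By the argument principle, (1/2πi) ∮_{|z|=R} p'(z)/p(z) dz equals exactly this count.

Number of zeros inside |z| < 2.5: 2.


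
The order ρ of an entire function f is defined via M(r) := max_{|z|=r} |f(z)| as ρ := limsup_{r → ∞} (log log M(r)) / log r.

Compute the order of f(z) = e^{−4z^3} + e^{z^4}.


Each summand is entire of order 3 and 4 respectively (as in the single-exponential case). The order of a sum is at most the max of the orders, so ρ ≤ 4. For the lower bound: on |z|=r choose arg z so that 1z^4 is real positive; then |e^{1z^4}| = e^{1r^4} while |e^{-4z^3}| ≤ e^{4r^3} = o(e^{1r^4}). So |f| ≥ e^{1r^4}(1 − o(1)) and ρ ≥ 4. Hence ρ = max(3, 4) = 4.
Therefore ρ = 4.

Order ρ = 4.


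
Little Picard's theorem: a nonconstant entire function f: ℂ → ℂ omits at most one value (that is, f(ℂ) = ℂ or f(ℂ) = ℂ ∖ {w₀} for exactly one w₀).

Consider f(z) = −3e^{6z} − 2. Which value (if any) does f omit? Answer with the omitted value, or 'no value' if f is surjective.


Little Picard bounds the complement of f(ℂ) to at most one point.
e^{6z} is never zero on ℂ, so -3·e^{6z} takes every value in ℂ ∖ {0}. Adding -2 shifts the range to ℂ ∖ {-2}. Thus f omits exactly the value -2.

Omitted value: -2.


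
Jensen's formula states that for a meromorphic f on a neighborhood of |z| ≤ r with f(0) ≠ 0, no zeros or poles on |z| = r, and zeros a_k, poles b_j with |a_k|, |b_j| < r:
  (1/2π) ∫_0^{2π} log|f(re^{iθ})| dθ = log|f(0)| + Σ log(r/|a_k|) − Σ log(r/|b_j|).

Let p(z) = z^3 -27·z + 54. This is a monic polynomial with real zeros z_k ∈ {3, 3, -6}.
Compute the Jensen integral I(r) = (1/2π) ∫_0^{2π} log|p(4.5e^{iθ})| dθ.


Zeros: -6, 3, 3; r = 4.5.
Inside |z| < r: 3, 3. Outside (|z| ≥ r): -6.
p(0) = 54, so log|p(0)| = log(54) = 3.9890.
Apply Jensen: I(r) = log|p(0)| + Σ_k log(r/|z_k|), summed over zeros inside |z| < r.
  log(r/|z_k|) for z_k = 3: log(4.5/3) = 0.4055
  log(r/|z_k|) for z_k = 3: log(4.5/3) = 0.4055
  Outside zeros (-6) contribute nothing to the Jensen sum.
Sum over inside zeros: 0.8109.
I(r) = log|p(0)| + (inside sum) = 3.9890 + 0.8109 = 4.7999.
Note: since some zeros are outside |z| ≤ r, the simplified n·log(r) form does NOT apply — only the inside zeros contribute.

I(r) ≈ 4.7999.


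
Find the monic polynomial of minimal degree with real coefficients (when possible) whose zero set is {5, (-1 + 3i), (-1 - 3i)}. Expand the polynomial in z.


The polynomial is p(z) = ∏_{α ∈ S} (z − α), where S = {5, (-1 + 3i), (-1 - 3i)}.
Expanding the product yields: p(z) = z^3 -3·z^2 -50.
Note conjugate pairs combine to real quadratics: (z − (-1+3i))(z − (-1−3i)) = z² + 2z + 10.
The resulting polynomial has degree 3 and real coefficients as required.

p(z) = z^3 -3·z^2 -50.


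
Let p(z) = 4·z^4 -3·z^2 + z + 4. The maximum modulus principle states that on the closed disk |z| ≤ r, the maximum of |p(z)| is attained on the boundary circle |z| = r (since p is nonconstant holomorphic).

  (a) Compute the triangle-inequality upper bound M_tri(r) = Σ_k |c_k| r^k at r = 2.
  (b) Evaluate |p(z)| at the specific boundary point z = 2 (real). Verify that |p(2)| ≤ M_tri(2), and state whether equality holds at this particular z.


Coefficients: c_0 = 4, c_1 = 1, c_2 = -3, c_3 = 0, c_4 = 4. Radius r = 2.
Part (a). Triangle bound: M_tri(r) = Σ_k |c_k| r^k
  = |4|·2^0 + |1|·2^1 + |-3|·2^2 + |0|·2^3 + |4|·2^4
  = 4 + 2 + 12 + 0 + 64 = 82.
This bounds M(r) := max_{|z|=r} |p(z)| from above; equality holds iff all terms c_k z^k can be made to align in phase at a single z on |z|=r.
Part (b). At z = 2 (real, on the circle |z| = r):
  p(2) = (4)·2^0 + (1)·2^1 + (-3)·2^2 + (0)·2^3 + (4)·2^4 = 58.
  |p(2)| = 58.
Check: |p(2)| = 58 ≤ 82 = M_tri(2). ✓ Equality does not hold at z = 2 (the coefficients have mixed signs, so the terms do not all align in phase there).

M_tri(2) = 82; |p(2)| = 58; equality at z=2: no.


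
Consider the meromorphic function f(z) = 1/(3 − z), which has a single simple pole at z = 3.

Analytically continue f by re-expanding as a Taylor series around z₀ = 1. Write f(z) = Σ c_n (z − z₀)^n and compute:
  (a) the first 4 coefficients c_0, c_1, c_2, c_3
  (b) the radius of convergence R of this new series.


Let w = z − z₀, so z = z₀ + w.
Then 3 − z = 3 − (z₀ + w) = (3 − z₀) − w = 2 − w.
f(z) = 1/(2 − w) = (1/(2)) · 1/(1 − w/(2)) = Σ_{n≥0} w^n / (2)^(n+1).
So c_n = 1/(2)^(n+1):
  c_0 = 1/(2)^1 = 1/2.
  c_1 = 1/(2)^2 = 1/4.
  c_2 = 1/(2)^3 = 1/8.
  c_3 = 1/(2)^4 = 1/16.
The series is valid for |w/d| < 1, i.e. |z − z₀| < |d|.
Radius of convergence: R = |3 − z₀| = |2| = 2 (distance from z₀ to the singularity z = 3).

c_0 = 1/2, c_1 = 1/4, c_2 = 1/8, c_3 = 1/16; R = 2.


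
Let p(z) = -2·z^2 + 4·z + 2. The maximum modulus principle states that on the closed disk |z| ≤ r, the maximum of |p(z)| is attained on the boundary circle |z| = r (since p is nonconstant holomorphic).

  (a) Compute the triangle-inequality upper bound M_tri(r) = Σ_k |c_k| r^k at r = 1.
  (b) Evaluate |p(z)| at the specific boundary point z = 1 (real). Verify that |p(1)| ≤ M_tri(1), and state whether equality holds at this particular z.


Coefficients: c_0 = 2, c_1 = 4, c_2 = -2. Radius r = 1.
Part (a). Triangle bound: M_tri(r) = Σ_k |c_k| r^k
  = |2|·1^0 + |4|·1^1 + |-2|·1^2
  = 2 + 4 + 2 = 8.
This bounds M(r) := max_{|z|=r} |p(z)| from above; equality holds iff all terms c_k z^k can be made to align in phase at a single z on |z|=r.
Part (b). At z = 1 (real, on the circle |z| = r):
  p(1) = (2)·1^0 + (4)·1^1 + (-2)·1^2 = 4.
  |p(1)| = 4.
Check: |p(1)| = 4 ≤ 8 = M_tri(1). ✓ Equality does not hold at z = 1 (the coefficients have mixed signs, so the terms do not all align in phase there).

M_tri(1) = 8; |p(1)| = 4; equality at z=1: no.


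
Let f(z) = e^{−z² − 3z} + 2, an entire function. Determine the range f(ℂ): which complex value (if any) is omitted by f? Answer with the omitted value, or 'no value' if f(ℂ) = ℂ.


Little Picard bounds the complement of f(ℂ) to at most one point.
The exponent g(z) = −z² − 3z is a nonconstant polynomial, hence surjective onto ℂ. So e^{g(z)} takes every value in {e^w : w ∈ ℂ} = ℂ ∖ {0}. Adding 2 shifts the range to ℂ ∖ {2}. f omits exactly 2.

Omitted value: 2.


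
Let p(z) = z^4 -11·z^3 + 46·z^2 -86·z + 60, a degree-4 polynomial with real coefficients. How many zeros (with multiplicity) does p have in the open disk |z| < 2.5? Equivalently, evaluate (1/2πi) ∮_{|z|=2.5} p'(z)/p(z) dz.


The zeros of p are: 2, (3 + 1i), (3 - 1i), 3.
Their magnitudes are: 2, 3.162, 3.162, 3.
Zeros with |z| < R = 2.5: 2.
Count = 1.
By the argument principle, (1/2πi) ∮_{|z|=R} p'(z)/p(z) dz equals exactly this count.

Number of zeros inside |z| < 2.5: 1.


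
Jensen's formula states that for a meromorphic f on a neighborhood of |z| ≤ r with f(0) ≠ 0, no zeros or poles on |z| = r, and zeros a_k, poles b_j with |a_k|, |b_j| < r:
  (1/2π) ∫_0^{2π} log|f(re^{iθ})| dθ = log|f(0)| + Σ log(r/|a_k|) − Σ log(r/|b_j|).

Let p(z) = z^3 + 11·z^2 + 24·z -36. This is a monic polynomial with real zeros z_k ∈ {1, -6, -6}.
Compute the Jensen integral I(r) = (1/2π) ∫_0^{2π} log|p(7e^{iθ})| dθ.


Zeros: -6, -6, 1; r = 7.
Inside |z| < r: -6, -6, 1. Outside (|z| ≥ r): ∅.
p(0) = -36, so log|p(0)| = log(36) = 3.5835.
Apply Jensen: I(r) = log|p(0)| + Σ_k log(r/|z_k|), summed over zeros inside |z| < r.
  log(r/|z_k|) for z_k = 1: log(7/1) = 1.9459
  log(r/|z_k|) for z_k = -6: log(7/6) = 0.1542
  log(r/|z_k|) for z_k = -6: log(7/6) = 0.1542
Sum over inside zeros: 2.2542.
I(r) = log|p(0)| + (inside sum) = 3.5835 + 2.2542 = 5.8377.
Closed form (all zeros inside, monic): I(r) = n·log(r) = 3·log(7) = 5.8377. ✓

I(r) ≈ 5.8377.


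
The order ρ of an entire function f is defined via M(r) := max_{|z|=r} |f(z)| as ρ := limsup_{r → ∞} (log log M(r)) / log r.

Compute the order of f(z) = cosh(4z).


cosh(w) is a linear combination of e^{iw} and e^{−iw} (or e^w, e^{−w} in the hyperbolic case), so |cosh(w)| ≤ e^{|w|}. With w = 4z, |w| ≤ 4|z| + 0 = 4r + 0 on |z| = r, giving M(r) ≤ e^{4r + 0}, so ρ ≤ 1. On a suitable ray (z = it for sin/cos; z = t for sinh/cosh, t real → ∞), |cosh(4z)| grows like e^{4|t|}/2, so ρ ≥ 1. Hence ρ = 1.
Therefore ρ = 1.

Order ρ = 1.


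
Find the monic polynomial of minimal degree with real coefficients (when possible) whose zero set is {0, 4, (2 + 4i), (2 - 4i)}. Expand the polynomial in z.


The polynomial is p(z) = ∏_{α ∈ S} (z − α), where S = {0, 4, (2 + 4i), (2 - 4i)}.
Expanding the product yields: p(z) = z^4 -8·z^3 + 36·z^2 -80·z.
Note conjugate pairs combine to real quadratics: (z − (2+4i))(z − (2−4i)) = z² − 4z + 20.
The resulting polynomial has degree 4 and real coefficients as required.

p(z) = z^4 -8·z^3 + 36·z^2 -80·z.


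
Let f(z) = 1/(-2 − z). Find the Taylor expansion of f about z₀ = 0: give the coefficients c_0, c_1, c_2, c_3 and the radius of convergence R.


Let w = z − z₀, so z = z₀ + w.
Then -2 − z = -2 − (z₀ + w) = (-2 − z₀) − w = -2 − w.
f(z) = 1/(-2 − w) = (1/(-2)) · 1/(1 − w/(-2)) = Σ_{n≥0} w^n / (-2)^(n+1).
So c_n = 1/(-2)^(n+1):
  c_0 = 1/(-2)^1 = -1/2.
  c_1 = 1/(-2)^2 = 1/4.
  c_2 = 1/(-2)^3 = -1/8.
  c_3 = 1/(-2)^4 = 1/16.
The series is valid for |w/d| < 1, i.e. |z − z₀| < |d|.
Radius of convergence: R = |-2 − z₀| = |-2| = 2 (distance from z₀ to the singularity z = -2).

c_0 = -1/2, c_1 = 1/4, c_2 = -1/8, c_3 = 1/16; R = 2.


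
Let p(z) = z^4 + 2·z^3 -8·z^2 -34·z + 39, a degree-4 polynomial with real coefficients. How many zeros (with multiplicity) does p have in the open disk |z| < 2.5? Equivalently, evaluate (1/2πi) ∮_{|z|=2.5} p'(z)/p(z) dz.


The zeros of p are: (-3 + 2i), (-3 - 2i), 1, 3.
Their magnitudes are: 3.606, 3.606, 1, 3.
Zeros with |z| < R = 2.5: 1.
Count = 1.
By the argument principle, (1/2πi) ∮_{|z|=R} p'(z)/p(z) dz equals exactly this count.

Number of zeros inside |z| < 2.5: 1.


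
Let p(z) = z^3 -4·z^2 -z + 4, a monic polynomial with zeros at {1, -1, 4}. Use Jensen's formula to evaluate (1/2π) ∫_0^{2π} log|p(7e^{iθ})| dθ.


Zeros: -1, 1, 4; r = 7.
Inside |z| < r: -1, 1, 4. Outside (|z| ≥ r): ∅.
p(0) = 4, so log|p(0)| = log(4) = 1.3863.
Apply Jensen: I(r) = log|p(0)| + Σ_k log(r/|z_k|), summed over zeros inside |z| < r.
  log(r/|z_k|) for z_k = 1: log(7/1) = 1.9459
  log(r/|z_k|) for z_k = -1: log(7/1) = 1.9459
  log(r/|z_k|) for z_k = 4: log(7/4) = 0.5596
Sum over inside zeros: 4.4514.
I(r) = log|p(0)| + (inside sum) = 1.3863 + 4.4514 = 5.8377.
Closed form (all zeros inside, monic): I(r) = n·log(r) = 3·log(7) = 5.8377. ✓

I(r) ≈ 5.8377.


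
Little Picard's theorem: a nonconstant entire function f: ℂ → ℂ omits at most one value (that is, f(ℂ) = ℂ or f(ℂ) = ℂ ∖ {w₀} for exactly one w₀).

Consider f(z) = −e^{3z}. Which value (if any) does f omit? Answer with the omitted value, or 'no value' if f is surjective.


Little Picard bounds the complement of f(ℂ) to at most one point.
e^{3z} is never zero on ℂ, so -1·e^{3z} takes every value in ℂ ∖ {0}. Adding 0 shifts the range to ℂ ∖ {0}. Thus f omits exactly the value 0.

Omitted value: 0.


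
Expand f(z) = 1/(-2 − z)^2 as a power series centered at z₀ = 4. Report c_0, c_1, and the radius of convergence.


Let w = z − z₀, so z = z₀ + w.
Then -2 − z = -2 − (z₀ + w) = (-2 − z₀) − w = -6 − w.
f(z) = 1/(-6 − w)^2 = (1/(-6)^2) · (1 − w/(-6))^{−2}.
By the binomial series (1−u)^{−2} = Σ_{n≥0} C(n+1, 1) u^n for |u|<1, with u = w/(-6):
  c_n = C(n+1, 1) / (-6)^(n+2).
  c_0 = 1/(-6)^2 = 1/36.
  c_1 = 2/(-6)^3 = -1/108.
The series is valid for |w/d| < 1, i.e. |z − z₀| < |d|.
Radius of convergence: R = |-2 − z₀| = |-6| = 6 (distance from z₀ to the singularity z = -2).

c_0 = 1/36, c_1 = -1/108; R = 6.


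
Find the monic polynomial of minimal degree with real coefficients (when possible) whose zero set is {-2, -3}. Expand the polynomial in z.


The polynomial is p(z) = ∏_{α ∈ S} (z − α), where S = {-2, -3}.
Expanding the product yields: p(z) = z^2 + 5·z + 6.
The resulting polynomial has degree 2 and real coefficients as required.

p(z) = z^2 + 5·z + 6.


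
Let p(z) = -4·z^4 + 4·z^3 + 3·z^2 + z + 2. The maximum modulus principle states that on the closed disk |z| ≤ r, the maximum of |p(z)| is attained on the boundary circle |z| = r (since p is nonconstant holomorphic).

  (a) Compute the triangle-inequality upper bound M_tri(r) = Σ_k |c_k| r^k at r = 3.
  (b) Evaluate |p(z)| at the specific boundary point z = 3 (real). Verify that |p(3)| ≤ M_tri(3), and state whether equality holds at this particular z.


Coefficients: c_0 = 2, c_1 = 1, c_2 = 3, c_3 = 4, c_4 = -4. Radius r = 3.
Part (a). Triangle bound: M_tri(r) = Σ_k |c_k| r^k
  = |2|·3^0 + |1|·3^1 + |3|·3^2 + |4|·3^3 + |-4|·3^4
  = 2 + 3 + 27 + 108 + 324 = 464.
This bounds M(r) := max_{|z|=r} |p(z)| from above; equality holds iff all terms c_k z^k can be made to align in phase at a single z on |z|=r.
Part (b). At z = 3 (real, on the circle |z| = r):
  p(3) = (2)·3^0 + (1)·3^1 + (3)·3^2 + (4)·3^3 + (-4)·3^4 = -184.
  |p(3)| = 184.
Check: |p(3)| = 184 ≤ 464 = M_tri(3). ✓ Equality does not hold at z = 3 (the coefficients have mixed signs, so the terms do not all align in phase there).

M_tri(3) = 464; |p(3)| = 184; equality at z=3: no.


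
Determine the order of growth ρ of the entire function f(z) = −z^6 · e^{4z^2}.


M(r) = max_{|z|=r} |-1|·|z|^6·|e^{4z^2}| = 1·r^6 · e^{4r^2} (the factors attain their maxima compatibly on |z|=r). Then log M(r) = log 1 + 6·log r + 4r^2, dominated by the last term, so log log M(r) ~ 2·log r. The polynomial factor -1z^6 contributes only a log r term and does not affect the order. ρ = 2.
Therefore ρ = 2.

Order ρ = 2.


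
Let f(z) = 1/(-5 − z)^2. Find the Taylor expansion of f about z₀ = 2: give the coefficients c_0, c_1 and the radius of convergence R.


Let w = z − z₀, so z = z₀ + w.
Then -5 − z = -5 − (z₀ + w) = (-5 − z₀) − w = -7 − w.
f(z) = 1/(-7 − w)^2 = (1/(-7)^2) · (1 − w/(-7))^{−2}.
By the binomial series (1−u)^{−2} = Σ_{n≥0} C(n+1, 1) u^n for |u|<1, with u = w/(-7):
  c_n = C(n+1, 1) / (-7)^(n+2).
  c_0 = 1/(-7)^2 = 1/49.
  c_1 = 2/(-7)^3 = -2/343.
The series is valid for |w/d| < 1, i.e. |z − z₀| < |d|.
Radius of convergence: R = |-5 − z₀| = |-7| = 7 (distance from z₀ to the singularity z = -5).

c_0 = 1/49, c_1 = -2/343; R = 7.


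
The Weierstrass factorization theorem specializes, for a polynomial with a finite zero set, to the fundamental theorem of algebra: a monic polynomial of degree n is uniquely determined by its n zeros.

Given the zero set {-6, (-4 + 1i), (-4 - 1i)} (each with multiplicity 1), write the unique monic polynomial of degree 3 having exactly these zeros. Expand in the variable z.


The polynomial is p(z) = ∏_{α ∈ S} (z − α), where S = {-6, (-4 + 1i), (-4 - 1i)}.
Expanding the product yields: p(z) = z^3 + 14·z^2 + 65·z + 102.
Note conjugate pairs combine to real quadratics: (z − (-4+1i))(z − (-4−1i)) = z² + 8z + 17.
The resulting polynomial has degree 3 and real coefficients as required.

p(z) = z^3 + 14·z^2 + 65·z + 102.


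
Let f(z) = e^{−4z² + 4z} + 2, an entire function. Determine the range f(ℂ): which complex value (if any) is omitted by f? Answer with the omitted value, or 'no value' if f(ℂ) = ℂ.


Little Picard bounds the complement of f(ℂ) to at most one point.
The exponent g(z) = −4z² + 4z is a nonconstant polynomial, hence surjective onto ℂ. So e^{g(z)} takes every value in {e^w : w ∈ ℂ} = ℂ ∖ {0}. Adding 2 shifts the range to ℂ ∖ {2}. f omits exactly 2.

Omitted value: 2.


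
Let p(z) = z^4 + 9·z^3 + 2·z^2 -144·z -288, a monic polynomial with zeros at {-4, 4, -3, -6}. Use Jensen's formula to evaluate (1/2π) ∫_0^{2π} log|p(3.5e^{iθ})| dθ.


Zeros: -6, -4, -3, 4; r = 3.5.
Inside |z| < r: -3. Outside (|z| ≥ r): -6, -4, 4.
p(0) = -288, so log|p(0)| = log(288) = 5.6630.
Apply Jensen: I(r) = log|p(0)| + Σ_k log(r/|z_k|), summed over zeros inside |z| < r.
  log(r/|z_k|) for z_k = -3: log(3.5/3) = 0.1542
  Outside zeros (-6, -4, 4) contribute nothing to the Jensen sum.
Sum over inside zeros: 0.1542.
I(r) = log|p(0)| + (inside sum) = 5.6630 + 0.1542 = 5.8171.
Note: since some zeros are outside |z| ≤ r, the simplified n·log(r) form does NOT apply — only the inside zeros contribute.

I(r) ≈ 5.8171.


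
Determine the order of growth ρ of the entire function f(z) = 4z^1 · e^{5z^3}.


M(r) = max_{|z|=r} |4|·|z|^1·|e^{5z^3}| = 4·r^1 · e^{5r^3} (the factors attain their maxima compatibly on |z|=r). Then log M(r) = log 4 + 1·log r + 5r^3, dominated by the last term, so log log M(r) ~ 3·log r. The polynomial factor 4z^1 contributes only a log r term and does not affect the order. ρ = 3.
Therefore ρ = 3.

Order ρ = 3.


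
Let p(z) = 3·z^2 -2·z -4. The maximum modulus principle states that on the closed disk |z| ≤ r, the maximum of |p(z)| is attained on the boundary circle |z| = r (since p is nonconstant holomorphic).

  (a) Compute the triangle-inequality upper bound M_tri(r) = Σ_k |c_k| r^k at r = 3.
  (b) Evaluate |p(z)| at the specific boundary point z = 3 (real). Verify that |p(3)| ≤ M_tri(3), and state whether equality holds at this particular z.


Coefficients: c_0 = -4, c_1 = -2, c_2 = 3. Radius r = 3.
Part (a). Triangle bound: M_tri(r) = Σ_k |c_k| r^k
  = |-4|·3^0 + |-2|·3^1 + |3|·3^2
  = 4 + 6 + 27 = 37.
This bounds M(r) := max_{|z|=r} |p(z)| from above; equality holds iff all terms c_k z^k can be made to align in phase at a single z on |z|=r.
Part (b). At z = 3 (real, on the circle |z| = r):
  p(3) = (-4)·3^0 + (-2)·3^1 + (3)·3^2 = 17.
  |p(3)| = 17.
Check: |p(3)| = 17 ≤ 37 = M_tri(3). ✓ Equality does not hold at z = 3 (the coefficients have mixed signs, so the terms do not all align in phase there).

M_tri(3) = 37; |p(3)| = 17; equality at z=3: no.


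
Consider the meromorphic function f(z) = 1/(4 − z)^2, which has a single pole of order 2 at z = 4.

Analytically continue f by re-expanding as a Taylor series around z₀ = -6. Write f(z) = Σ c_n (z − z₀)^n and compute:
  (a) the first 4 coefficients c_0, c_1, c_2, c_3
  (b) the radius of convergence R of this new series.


Let w = z − z₀, so z = z₀ + w.
Then 4 − z = 4 − (z₀ + w) = (4 − z₀) − w = 10 − w.
f(z) = 1/(10 − w)^2 = (1/(10)^2) · (1 − w/(10))^{−2}.
By the binomial series (1−u)^{−2} = Σ_{n≥0} C(n+1, 1) u^n for |u|<1, with u = w/(10):
  c_n = C(n+1, 1) / (10)^(n+2).
  c_0 = 1/(10)^2 = 1/100.
  c_1 = 2/(10)^3 = 1/500.
  c_2 = 3/(10)^4 = 3/10000.
  c_3 = 4/(10)^5 = 1/25000.
The series is valid for |w/d| < 1, i.e. |z − z₀| < |d|.
Radius of convergence: R = |4 − z₀| = |10| = 10 (distance from z₀ to the singularity z = 4).

c_0 = 1/100, c_1 = 1/500, c_2 = 3/10000, c_3 = 1/25000; R = 10.


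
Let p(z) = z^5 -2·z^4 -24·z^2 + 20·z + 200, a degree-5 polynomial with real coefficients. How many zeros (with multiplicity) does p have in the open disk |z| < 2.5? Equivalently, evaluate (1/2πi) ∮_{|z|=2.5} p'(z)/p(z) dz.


The zeros of p are: (3 + 1i), (3 - 1i), -2, (-1 + 3i), (-1 - 3i).
Their magnitudes are: 3.162, 3.162, 2, 3.162, 3.162.
Zeros with |z| < R = 2.5: -2.
Count = 1.
By the argument principle, (1/2πi) ∮_{|z|=R} p'(z)/p(z) dz equals exactly this count.

Number of zeros inside |z| < 2.5: 1.


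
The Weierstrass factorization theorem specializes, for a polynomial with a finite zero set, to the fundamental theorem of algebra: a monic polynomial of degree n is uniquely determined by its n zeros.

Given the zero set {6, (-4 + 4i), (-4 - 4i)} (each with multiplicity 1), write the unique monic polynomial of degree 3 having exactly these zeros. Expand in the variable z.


The polynomial is p(z) = ∏_{α ∈ S} (z − α), where S = {6, (-4 + 4i), (-4 - 4i)}.
Expanding the product yields: p(z) = z^3 + 2·z^2 -16·z -192.
Note conjugate pairs combine to real quadratics: (z − (-4+4i))(z − (-4−4i)) = z² + 8z + 32.
The resulting polynomial has degree 3 and real coefficients as required.

p(z) = z^3 + 2·z^2 -16·z -192.


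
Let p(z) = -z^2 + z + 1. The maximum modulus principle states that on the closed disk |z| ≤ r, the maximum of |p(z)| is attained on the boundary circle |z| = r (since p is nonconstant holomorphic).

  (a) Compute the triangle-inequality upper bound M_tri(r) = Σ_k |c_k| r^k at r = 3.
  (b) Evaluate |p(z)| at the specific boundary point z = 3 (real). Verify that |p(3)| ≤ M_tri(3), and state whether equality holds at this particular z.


Coefficients: c_0 = 1, c_1 = 1, c_2 = -1. Radius r = 3.
Part (a). Triangle bound: M_tri(r) = Σ_k |c_k| r^k
  = |1|·3^0 + |1|·3^1 + |-1|·3^2
  = 1 + 3 + 9 = 13.
This bounds M(r) := max_{|z|=r} |p(z)| from above; equality holds iff all terms c_k z^k can be made to align in phase at a single z on |z|=r.
Part (b). At z = 3 (real, on the circle |z| = r):
  p(3) = (1)·3^0 + (1)·3^1 + (-1)·3^2 = -5.
  |p(3)| = 5.
Check: |p(3)| = 5 ≤ 13 = M_tri(3). ✓ Equality does not hold at z = 3 (the coefficients have mixed signs, so the terms do not all align in phase there).

M_tri(3) = 13; |p(3)| = 5; equality at z=3: no.


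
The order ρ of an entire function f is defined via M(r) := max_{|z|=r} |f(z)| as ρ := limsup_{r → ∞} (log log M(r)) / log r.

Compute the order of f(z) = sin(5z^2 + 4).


Write sin(w) = (e^{iw} ± e^{−iw})/(2 or 2i), so |sin(w)| ≤ e^{|w|}. With w = 5z^2 + 4, |w| ≤ 5r^2 + 4 on |z|=r, giving M(r) ≤ e^{5r^2 + 4} and ρ ≤ 2. For the lower bound, choose z on |z|=r with 5z^2 purely imaginary of modulus 5r^2; then |sin(5z^2 + 4)| grows like e^{5r^2}/2, so ρ ≥ 2. Hence ρ = 2.
Therefore ρ = 2.

Order ρ = 2.


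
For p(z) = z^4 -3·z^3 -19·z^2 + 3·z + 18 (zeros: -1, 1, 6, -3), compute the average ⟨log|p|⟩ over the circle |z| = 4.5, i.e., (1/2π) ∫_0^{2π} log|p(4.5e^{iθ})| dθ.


Zeros: -3, -1, 1, 6; r = 4.5.
Inside |z| < r: -3, -1, 1. Outside (|z| ≥ r): 6.
p(0) = 18, so log|p(0)| = log(18) = 2.8904.
Apply Jensen: I(r) = log|p(0)| + Σ_k log(r/|z_k|), summed over zeros inside |z| < r.
  log(r/|z_k|) for z_k = -1: log(4.5/1) = 1.5041
  log(r/|z_k|) for z_k = 1: log(4.5/1) = 1.5041
  log(r/|z_k|) for z_k = -3: log(4.5/3) = 0.4055
  Outside zeros (6) contribute nothing to the Jensen sum.
Sum over inside zeros: 3.4136.
I(r) = log|p(0)| + (inside sum) = 2.8904 + 3.4136 = 6.3040.
Note: since some zeros are outside |z| ≤ r, the simplified n·log(r) form does NOT apply — only the inside zeros contribute.

I(r) ≈ 6.3040.


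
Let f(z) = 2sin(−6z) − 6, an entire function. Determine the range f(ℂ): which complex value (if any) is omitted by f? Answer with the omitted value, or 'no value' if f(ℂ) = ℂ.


Little Picard bounds the complement of f(ℂ) to at most one point.
sin is entire and surjective onto ℂ: for every w ∈ ℂ, sin(ζ) = w has a solution ζ ∈ ℂ (e.g., via the complex inverse arcsin). With ζ = −6z this gives z = ζ/(-6). Then 2·sin(−6z) takes every value in 2·ℂ = ℂ, and adding -6 is a bijection of ℂ. So f is surjective and omits no value. (Note: only on the real line is sin bounded by [−1, 1].)

Omitted value: no value.


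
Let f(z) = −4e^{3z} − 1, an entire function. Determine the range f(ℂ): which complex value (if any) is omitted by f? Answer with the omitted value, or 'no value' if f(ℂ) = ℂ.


Little Picard bounds the complement of f(ℂ) to at most one point.
e^{3z} is never zero on ℂ, so -4·e^{3z} takes every value in ℂ ∖ {0}. Adding -1 shifts the range to ℂ ∖ {-1}. Thus f omits exactly the value -1.

Omitted value: -1.


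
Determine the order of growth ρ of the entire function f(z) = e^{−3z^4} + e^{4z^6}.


Each summand is entire of order 4 and 6 respectively (as in the single-exponential case). The order of a sum is at most the max of the orders, so ρ ≤ 6. For the lower bound: on |z|=r choose arg z so that 4z^6 is real positive; then |e^{4z^6}| = e^{4r^6} while |e^{-3z^4}| ≤ e^{3r^4} = o(e^{4r^6}). So |f| ≥ e^{4r^6}(1 − o(1)) and ρ ≥ 6. Hence ρ = max(4, 6) = 6.
Therefore ρ = 6.

Order ρ = 6.
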